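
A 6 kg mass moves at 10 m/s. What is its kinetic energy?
KE = ½mv² = ½(6)(10)² = 300.0 J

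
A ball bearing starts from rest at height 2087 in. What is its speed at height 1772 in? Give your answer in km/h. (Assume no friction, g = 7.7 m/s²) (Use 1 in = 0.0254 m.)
Convert to SI: h₁−h₂ = 8.001 m
mgh₁ = mgh₂ + ½mv² ⇒ v = √(2g(h₁−h₂)) = √(2·7.7·8.001) = 11.1002 m/s = 39.96 km/h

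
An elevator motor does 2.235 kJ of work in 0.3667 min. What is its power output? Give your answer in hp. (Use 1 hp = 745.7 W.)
Convert to SI: W = 2235.0 J, t = 22.002 s
P = W/t = 2235.0/22.002 = 101.582 W = 0.1362 hp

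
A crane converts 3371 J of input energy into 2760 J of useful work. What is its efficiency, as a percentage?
η = W_out/W_in = 2760/3371 = 81.87%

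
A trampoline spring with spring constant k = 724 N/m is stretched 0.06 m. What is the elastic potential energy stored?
PE = ½kx² = ½(724)(0.06)² = 1.303 J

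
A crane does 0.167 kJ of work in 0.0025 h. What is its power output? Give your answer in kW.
Convert to SI: W = 167.0 J, t = 9.0 s
P = W/t = 167.0/9.0 = 18.5556 W = 0.01856 kW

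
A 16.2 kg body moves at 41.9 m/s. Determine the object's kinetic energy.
KE = ½mv² = ½(16.2)(41.9)² = 14220 J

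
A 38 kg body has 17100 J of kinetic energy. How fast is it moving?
v = √(2·KE/m) = √(2·17100/38) = 30.0 m/s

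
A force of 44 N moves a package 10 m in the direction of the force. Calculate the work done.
W = F·d = (44)(10) = 440.0 J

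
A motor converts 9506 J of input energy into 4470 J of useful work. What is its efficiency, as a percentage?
η = W_out/W_in = 4470/9506 = 47.02%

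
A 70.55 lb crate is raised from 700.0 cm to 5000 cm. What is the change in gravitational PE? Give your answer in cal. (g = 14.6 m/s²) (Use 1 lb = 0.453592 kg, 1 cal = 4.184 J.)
Convert to SI: m = 32.0009 kg, Δh = 43.0 m
ΔPE = mgΔh = (32.0009)(14.6)(43.0) = 20090.2 J = 4802 cal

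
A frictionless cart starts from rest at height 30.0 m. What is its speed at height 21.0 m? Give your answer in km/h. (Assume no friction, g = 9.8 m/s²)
mgh₁ = mgh₂ + ½mv² ⇒ v = √(2g(h₁−h₂)) = √(2·9.8·9.0) = 13.2816 m/s = 47.81 km/h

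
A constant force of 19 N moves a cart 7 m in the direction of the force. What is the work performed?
W = F·d = (19)(7) = 133.0 J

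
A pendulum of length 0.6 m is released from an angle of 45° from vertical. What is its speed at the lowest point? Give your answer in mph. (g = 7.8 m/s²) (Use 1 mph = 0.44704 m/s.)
h = L(1 − cosθ) = 0.6(1 − cos45°) = 0.175736 m
v = √(2gh) = √(2·7.8·0.175736) = 1.65574 m/s = 3.704 mph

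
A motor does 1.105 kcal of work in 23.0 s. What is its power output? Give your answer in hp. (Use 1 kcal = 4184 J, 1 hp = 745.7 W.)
Convert to SI: W = 4623.32 J, t = 23.0 s
P = W/t = 4623.32/23.0 = 201.014 W = 0.2696 hp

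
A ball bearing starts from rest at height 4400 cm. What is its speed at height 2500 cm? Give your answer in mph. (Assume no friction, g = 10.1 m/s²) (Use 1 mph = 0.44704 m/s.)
Convert to SI: h₁−h₂ = 19.0 m
mgh₁ = mgh₂ + ½mv² ⇒ v = √(2g(h₁−h₂)) = √(2·10.1·19.0) = 19.5908 m/s = 43.82 mph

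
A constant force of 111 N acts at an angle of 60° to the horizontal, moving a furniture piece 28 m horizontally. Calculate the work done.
W = F·d·cosθ = (111)(28)cos(60°) = 1554 J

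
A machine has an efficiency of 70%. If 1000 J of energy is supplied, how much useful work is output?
W_out = η·W_in = 0.7·1000 = 700.0 J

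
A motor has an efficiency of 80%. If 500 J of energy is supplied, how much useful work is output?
W_out = η·W_in = 0.8·500 = 400.0 J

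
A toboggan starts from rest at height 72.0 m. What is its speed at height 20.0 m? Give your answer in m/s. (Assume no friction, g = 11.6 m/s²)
mgh₁ = mgh₂ + ½mv² ⇒ v = √(2g(h₁−h₂)) = √(2·11.6·52.0) = 34.73 m/s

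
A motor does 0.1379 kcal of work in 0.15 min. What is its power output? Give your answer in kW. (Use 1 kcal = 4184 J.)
Convert to SI: W = 576.974 J, t = 9.0 s
P = W/t = 576.974/9.0 = 64.1082 W = 0.06411 kW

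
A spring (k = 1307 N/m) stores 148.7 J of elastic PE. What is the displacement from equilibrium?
x = √(2·PE/k) = √(2·148.7/1307) = 0.477 m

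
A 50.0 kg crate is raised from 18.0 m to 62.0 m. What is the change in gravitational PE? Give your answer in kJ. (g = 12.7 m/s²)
ΔPE = mgΔh = (50.0)(12.7)(44.0) = 27940.0 J = 27.94 kJ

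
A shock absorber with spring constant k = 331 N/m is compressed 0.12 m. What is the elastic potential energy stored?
PE = ½kx² = ½(331)(0.12)² = 2.383 J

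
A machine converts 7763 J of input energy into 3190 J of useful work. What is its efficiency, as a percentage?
η = W_out/W_in = 3190/7763 = 41.09%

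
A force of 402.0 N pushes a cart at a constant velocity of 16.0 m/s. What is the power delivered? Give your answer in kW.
P = Fv = (402.0)(16.0) = 6432.0 W = 6.432 kW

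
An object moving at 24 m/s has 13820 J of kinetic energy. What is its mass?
m = 2·KE/v² = 2·13820/(24)² = 47.99 kg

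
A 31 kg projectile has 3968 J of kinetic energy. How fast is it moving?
v = √(2·KE/m) = √(2·3968/31) = 16.0 m/s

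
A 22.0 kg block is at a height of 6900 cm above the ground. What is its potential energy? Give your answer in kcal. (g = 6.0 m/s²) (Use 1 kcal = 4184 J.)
Convert to SI: m = 22.0 kg, h = 69.0 m
PE = mgh = (22.0)(6.0)(69.0) = 9108.0 J = 2.177 kcal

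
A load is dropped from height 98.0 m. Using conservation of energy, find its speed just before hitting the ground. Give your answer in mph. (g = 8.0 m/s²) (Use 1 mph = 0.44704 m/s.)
mgh = ½mv² ⇒ v = √(2gh) = √(2·8.0·98.0) = 39.598 m/s = 88.58 mph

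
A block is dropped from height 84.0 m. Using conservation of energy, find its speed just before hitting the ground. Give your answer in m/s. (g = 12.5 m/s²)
mgh = ½mv² ⇒ v = √(2gh) = √(2·12.5·84.0) = 45.83 m/s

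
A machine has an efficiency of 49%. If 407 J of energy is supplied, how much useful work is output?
W_out = η·W_in = 0.49·407 = 199.43 J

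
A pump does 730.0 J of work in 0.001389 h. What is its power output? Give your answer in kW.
Convert to SI: W = 730.0 J, t = 5.0004 s
P = W/t = 730.0/5.0004 = 145.988 W = 0.146 kW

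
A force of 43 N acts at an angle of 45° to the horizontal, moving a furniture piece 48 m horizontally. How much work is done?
W = F·d·cosθ = (43)(48)cos(45°) = 1459 J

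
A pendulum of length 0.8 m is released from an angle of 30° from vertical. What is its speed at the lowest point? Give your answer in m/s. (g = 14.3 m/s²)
h = L(1 − cosθ) = 0.8(1 − cos30°) = 0.10718 m
v = √(2gh) = √(2·14.3·0.10718) = 1.751 m/s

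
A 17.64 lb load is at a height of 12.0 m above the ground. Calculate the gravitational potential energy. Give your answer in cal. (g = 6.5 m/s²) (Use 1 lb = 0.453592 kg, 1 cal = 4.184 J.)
Convert to SI: m = 8.00136 kg, h = 12.0 m
PE = mgh = (8.00136)(6.5)(12.0) = 624.106 J = 149.2 cal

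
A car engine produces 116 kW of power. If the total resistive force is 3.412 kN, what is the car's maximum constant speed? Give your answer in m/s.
Convert to SI: F = 3412.0 N
P = Fv ⇒ v = P/F = 116000 W/3412.0 N = 34.0 m/s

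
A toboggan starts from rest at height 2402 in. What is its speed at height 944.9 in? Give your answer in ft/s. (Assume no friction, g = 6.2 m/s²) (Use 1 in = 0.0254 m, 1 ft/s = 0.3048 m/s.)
Convert to SI: h₁−h₂ = 37.0103 m
mgh₁ = mgh₂ + ½mv² ⇒ v = √(2g(h₁−h₂)) = √(2·6.2·37.0103) = 21.4226 m/s = 70.28 ft/s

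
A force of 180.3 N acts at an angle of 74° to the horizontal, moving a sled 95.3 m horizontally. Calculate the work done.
W = F·d·cosθ = (180.3)(95.3)cos(74°) = 4736 J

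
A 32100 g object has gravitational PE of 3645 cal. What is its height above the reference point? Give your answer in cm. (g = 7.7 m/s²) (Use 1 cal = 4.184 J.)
Convert to SI: m = 32.1 kg, PE = 15250.7 J
h = PE/(mg) = 15250.7/(32.1·7.7) = 61.7012 m = 6170 cm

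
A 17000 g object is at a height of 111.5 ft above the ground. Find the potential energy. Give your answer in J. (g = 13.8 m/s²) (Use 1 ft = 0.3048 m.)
Convert to SI: m = 17.0 kg, h = 33.9852 m
PE = mgh = (17.0)(13.8)(33.9852) = 7973 J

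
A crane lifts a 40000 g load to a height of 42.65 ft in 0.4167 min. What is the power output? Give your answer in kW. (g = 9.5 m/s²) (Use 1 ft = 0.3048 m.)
Convert to SI: m = 40.0 kg, h = 12.9997 m, t = 25.002 s
P = mgh/t = (40.0)(9.5)(12.9997)/25.002 = 197.58 W = 0.1976 kW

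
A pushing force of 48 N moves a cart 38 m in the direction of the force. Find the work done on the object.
W = F·d = (48)(38) = 1824 J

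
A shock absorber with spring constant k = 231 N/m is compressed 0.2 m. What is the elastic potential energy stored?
PE = ½kx² = ½(231)(0.2)² = 4.62 J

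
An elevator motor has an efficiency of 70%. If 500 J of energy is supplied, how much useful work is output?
W_out = η·W_in = 0.7·500 = 350.0 J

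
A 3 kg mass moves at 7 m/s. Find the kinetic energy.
KE = ½mv² = ½(3)(7)² = 73.5 J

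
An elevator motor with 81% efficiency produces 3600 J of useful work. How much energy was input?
W_in = W_out/η = 3600/0.81 = 4444 J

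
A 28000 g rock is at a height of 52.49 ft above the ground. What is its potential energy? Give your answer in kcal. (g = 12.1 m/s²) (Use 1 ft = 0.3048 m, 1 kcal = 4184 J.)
Convert to SI: m = 28.0 kg, h = 15.999 m
PE = mgh = (28.0)(12.1)(15.999) = 5420.44 J = 1.296 kcal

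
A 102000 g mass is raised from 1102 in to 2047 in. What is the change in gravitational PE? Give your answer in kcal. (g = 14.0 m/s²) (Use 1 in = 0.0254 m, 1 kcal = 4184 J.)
Convert to SI: m = 102.0 kg, Δh = 24.003 m
ΔPE = mgΔh = (102.0)(14.0)(24.003) = 34276.3 J = 8.192 kcal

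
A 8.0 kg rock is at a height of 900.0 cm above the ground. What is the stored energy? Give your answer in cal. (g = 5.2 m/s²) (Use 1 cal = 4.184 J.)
Convert to SI: m = 8.0 kg, h = 9.0 m
PE = mgh = (8.0)(5.2)(9.0) = 374.4 J = 89.48 cal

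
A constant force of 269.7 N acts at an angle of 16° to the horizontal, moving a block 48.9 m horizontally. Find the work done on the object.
W = F·d·cosθ = (269.7)(48.9)cos(16°) = 12680 J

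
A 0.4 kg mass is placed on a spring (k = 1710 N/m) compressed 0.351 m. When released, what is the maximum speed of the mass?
½kx² = ½mv² ⇒ v = x√(k/m) = (0.351)√(1710/0.4) = 22.95 m/s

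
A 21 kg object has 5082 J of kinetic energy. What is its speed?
v = √(2·KE/m) = √(2·5082/21) = 22.0 m/s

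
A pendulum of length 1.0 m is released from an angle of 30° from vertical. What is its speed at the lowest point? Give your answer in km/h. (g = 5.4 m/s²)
h = L(1 − cosθ) = 1.0(1 − cos30°) = 0.133975 m
v = √(2gh) = √(2·5.4·0.133975) = 1.20288 m/s = 4.33 km/h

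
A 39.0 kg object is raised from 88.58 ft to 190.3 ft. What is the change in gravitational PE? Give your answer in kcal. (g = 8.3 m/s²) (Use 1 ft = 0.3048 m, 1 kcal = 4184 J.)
Convert to SI: m = 39.0 kg, Δh = 31.0043 m
ΔPE = mgΔh = (39.0)(8.3)(31.0043) = 10036.1 J = 2.399 kcal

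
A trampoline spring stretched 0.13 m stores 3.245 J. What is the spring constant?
k = 2·PE/x² = 2·3.245/(0.13)² = 384.0 N/m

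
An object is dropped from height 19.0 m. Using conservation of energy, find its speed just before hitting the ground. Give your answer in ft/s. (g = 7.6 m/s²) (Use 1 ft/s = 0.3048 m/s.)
mgh = ½mv² ⇒ v = √(2gh) = √(2·7.6·19.0) = 16.9941 m/s = 55.75 ft/s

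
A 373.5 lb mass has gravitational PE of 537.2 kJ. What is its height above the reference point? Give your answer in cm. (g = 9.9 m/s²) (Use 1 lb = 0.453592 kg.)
Convert to SI: m = 169.417 kg, PE = 537200 J
h = PE/(mg) = 537200/(169.417·9.9) = 320.291 m = 32030 cm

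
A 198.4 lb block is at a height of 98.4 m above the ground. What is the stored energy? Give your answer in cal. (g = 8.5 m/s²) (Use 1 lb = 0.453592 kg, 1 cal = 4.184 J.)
Convert to SI: m = 89.9927 kg, h = 98.4 m
PE = mgh = (89.9927)(8.5)(98.4) = 75269.9 J = 17990 cal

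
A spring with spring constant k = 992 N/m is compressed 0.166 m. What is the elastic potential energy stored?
PE = ½kx² = ½(992)(0.166)² = 13.67 J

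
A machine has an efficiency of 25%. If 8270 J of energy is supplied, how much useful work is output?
W_out = η·W_in = 0.25·8270 = 2067.5 J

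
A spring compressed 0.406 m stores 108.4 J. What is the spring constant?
k = 2·PE/x² = 2·108.4/(0.406)² = 1315 N/m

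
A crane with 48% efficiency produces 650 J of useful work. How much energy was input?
W_in = W_out/η = 650/0.48 = 1354 J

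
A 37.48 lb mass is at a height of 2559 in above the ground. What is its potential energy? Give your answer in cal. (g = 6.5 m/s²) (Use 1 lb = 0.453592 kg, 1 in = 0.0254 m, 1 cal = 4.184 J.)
Convert to SI: m = 17.0006 kg, h = 64.9986 m
PE = mgh = (17.0006)(6.5)(64.9986) = 7182.61 J = 1717 cal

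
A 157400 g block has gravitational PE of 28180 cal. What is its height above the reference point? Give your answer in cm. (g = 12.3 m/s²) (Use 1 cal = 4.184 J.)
Convert to SI: m = 157.4 kg, PE = 117905 J
h = PE/(mg) = 117905/(157.4·12.3) = 60.9008 m = 6090 cm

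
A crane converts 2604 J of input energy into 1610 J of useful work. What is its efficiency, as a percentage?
η = W_out/W_in = 1610/2604 = 61.83%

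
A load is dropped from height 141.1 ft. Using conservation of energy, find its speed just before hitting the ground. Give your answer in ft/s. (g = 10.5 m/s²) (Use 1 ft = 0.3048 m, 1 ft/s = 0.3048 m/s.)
Convert to SI: h = 43.0073 m
mgh = ½mv² ⇒ v = √(2gh) = √(2·10.5·43.0073) = 30.0525 m/s = 98.6 ft/s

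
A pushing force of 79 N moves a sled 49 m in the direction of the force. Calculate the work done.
W = F·d = (79)(49) = 3871 J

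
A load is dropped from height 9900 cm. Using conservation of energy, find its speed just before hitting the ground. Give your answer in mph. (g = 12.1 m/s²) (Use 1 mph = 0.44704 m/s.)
Convert to SI: h = 99.0 m
mgh = ½mv² ⇒ v = √(2gh) = √(2·12.1·99.0) = 48.9469 m/s = 109.5 mph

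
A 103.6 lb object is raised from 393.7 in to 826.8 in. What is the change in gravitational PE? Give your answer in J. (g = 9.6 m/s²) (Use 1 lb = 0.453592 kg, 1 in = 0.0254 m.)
Convert to SI: m = 46.9921 kg, Δh = 11.0007 m
ΔPE = mgΔh = (46.9921)(9.6)(11.0007) = 4963 J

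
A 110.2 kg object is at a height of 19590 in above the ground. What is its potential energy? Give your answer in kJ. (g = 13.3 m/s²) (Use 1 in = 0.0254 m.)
Convert to SI: m = 110.2 kg, h = 497.586 m
PE = mgh = (110.2)(13.3)(497.586) = 729292 J = 729.3 kJ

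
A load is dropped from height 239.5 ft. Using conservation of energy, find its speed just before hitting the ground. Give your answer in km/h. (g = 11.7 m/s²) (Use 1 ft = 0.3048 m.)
Convert to SI: h = 72.9996 m
mgh = ½mv² ⇒ v = √(2gh) = √(2·11.7·72.9996) = 41.3303 m/s = 148.8 km/h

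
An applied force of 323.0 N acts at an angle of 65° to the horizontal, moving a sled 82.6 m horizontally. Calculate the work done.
W = F·d·cosθ = (323.0)(82.6)cos(65°) = 11280 J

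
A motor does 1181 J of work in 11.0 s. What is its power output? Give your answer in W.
P = W/t = 1181.0/11.0 = 107.4 W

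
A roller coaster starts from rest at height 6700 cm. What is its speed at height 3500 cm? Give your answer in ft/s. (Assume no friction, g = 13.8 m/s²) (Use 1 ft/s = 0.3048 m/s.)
Convert to SI: h₁−h₂ = 32.0 m
mgh₁ = mgh₂ + ½mv² ⇒ v = √(2g(h₁−h₂)) = √(2·13.8·32.0) = 29.7187 m/s = 97.5 ft/s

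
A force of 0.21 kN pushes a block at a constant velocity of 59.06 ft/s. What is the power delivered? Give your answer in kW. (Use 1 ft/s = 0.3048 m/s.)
Convert to SI: F = 210.0 N, v = 18.0015 m/s
P = Fv = (210.0)(18.0015) = 3780.31 W = 3.78 kW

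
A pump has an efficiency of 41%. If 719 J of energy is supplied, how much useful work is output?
W_out = η·W_in = 0.41·719 = 294.79 J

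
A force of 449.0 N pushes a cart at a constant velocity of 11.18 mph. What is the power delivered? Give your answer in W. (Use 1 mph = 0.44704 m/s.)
Convert to SI: F = 449.0 N, v = 4.99791 m/s
P = Fv = (449.0)(4.99791) = 2244 W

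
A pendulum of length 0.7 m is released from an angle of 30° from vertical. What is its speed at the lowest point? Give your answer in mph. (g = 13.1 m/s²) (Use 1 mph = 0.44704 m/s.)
h = L(1 − cosθ) = 0.7(1 − cos30°) = 0.0937822 m
v = √(2gh) = √(2·13.1·0.0937822) = 1.56751 m/s = 3.506 mph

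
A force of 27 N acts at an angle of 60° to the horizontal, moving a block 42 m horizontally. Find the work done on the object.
W = F·d·cosθ = (27)(42)cos(60°) = 567.0 J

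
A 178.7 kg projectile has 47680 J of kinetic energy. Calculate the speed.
v = √(2·KE/m) = √(2·47680/178.7) = 23.1 m/s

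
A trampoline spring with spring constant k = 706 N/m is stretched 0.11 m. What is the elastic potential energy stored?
PE = ½kx² = ½(706)(0.11)² = 4.271 J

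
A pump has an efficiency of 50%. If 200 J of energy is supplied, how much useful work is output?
W_out = η·W_in = 0.5·200 = 100.0 J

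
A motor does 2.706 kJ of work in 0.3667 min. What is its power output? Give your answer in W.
Convert to SI: W = 2706.0 J, t = 22.002 s
P = W/t = 2706.0/22.002 = 123.0 W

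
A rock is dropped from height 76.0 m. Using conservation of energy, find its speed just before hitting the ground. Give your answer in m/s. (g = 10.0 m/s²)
mgh = ½mv² ⇒ v = √(2gh) = √(2·10.0·76.0) = 38.99 m/s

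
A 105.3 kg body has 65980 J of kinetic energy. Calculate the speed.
v = √(2·KE/m) = √(2·65980/105.3) = 35.4 m/s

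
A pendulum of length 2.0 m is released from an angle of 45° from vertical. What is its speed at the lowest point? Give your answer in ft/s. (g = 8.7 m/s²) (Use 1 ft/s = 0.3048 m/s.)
h = L(1 − cosθ) = 2.0(1 − cos45°) = 0.585786 m
v = √(2gh) = √(2·8.7·0.585786) = 3.1926 m/s = 10.47 ft/s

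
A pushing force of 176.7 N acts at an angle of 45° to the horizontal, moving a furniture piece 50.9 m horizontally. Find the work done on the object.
W = F·d·cosθ = (176.7)(50.9)cos(45°) = 6360 J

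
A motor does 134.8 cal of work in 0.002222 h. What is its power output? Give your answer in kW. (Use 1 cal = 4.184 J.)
Convert to SI: W = 564.003 J, t = 7.9992 s
P = W/t = 564.003/7.9992 = 70.5075 W = 0.07051 kW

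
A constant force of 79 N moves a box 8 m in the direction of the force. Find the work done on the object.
W = F·d = (79)(8) = 632.0 J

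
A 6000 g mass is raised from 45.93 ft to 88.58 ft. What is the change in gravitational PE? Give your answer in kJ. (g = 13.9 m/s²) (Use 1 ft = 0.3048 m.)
Convert to SI: m = 6.0 kg, Δh = 12.9997 m
ΔPE = mgΔh = (6.0)(13.9)(12.9997) = 1084.18 J = 1.084 kJ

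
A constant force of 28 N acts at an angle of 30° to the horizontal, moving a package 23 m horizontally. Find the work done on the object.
W = F·d·cosθ = (28)(23)cos(30°) = 557.7 J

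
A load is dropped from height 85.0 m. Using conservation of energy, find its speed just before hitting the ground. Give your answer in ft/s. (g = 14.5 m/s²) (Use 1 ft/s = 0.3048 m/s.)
mgh = ½mv² ⇒ v = √(2gh) = √(2·14.5·85.0) = 49.6488 m/s = 162.9 ft/s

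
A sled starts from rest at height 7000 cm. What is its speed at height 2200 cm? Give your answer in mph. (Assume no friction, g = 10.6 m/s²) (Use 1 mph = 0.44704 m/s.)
Convert to SI: h₁−h₂ = 48.0 m
mgh₁ = mgh₂ + ½mv² ⇒ v = √(2g(h₁−h₂)) = √(2·10.6·48.0) = 31.8998 m/s = 71.36 mph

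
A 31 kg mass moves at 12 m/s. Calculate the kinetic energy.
KE = ½mv² = ½(31)(12)² = 2232.0 J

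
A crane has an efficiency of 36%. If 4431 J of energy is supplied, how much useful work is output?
W_out = η·W_in = 0.36·4431 = 1595.16 J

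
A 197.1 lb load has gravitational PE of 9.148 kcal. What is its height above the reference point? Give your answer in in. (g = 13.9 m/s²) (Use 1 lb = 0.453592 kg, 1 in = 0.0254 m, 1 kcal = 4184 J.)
Convert to SI: m = 89.403 kg, PE = 38275.2 J
h = PE/(mg) = 38275.2/(89.403·13.9) = 30.8 m = 1213 in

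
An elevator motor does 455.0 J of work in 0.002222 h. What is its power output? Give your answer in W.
Convert to SI: W = 455.0 J, t = 7.9992 s
P = W/t = 455.0/7.9992 = 56.88 W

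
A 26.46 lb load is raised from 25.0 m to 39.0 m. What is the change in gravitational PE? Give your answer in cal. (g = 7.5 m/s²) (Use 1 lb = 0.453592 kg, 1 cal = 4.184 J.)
Convert to SI: m = 12.002 kg, Δh = 14.0 m
ΔPE = mgΔh = (12.002)(7.5)(14.0) = 1260.21 J = 301.2 cal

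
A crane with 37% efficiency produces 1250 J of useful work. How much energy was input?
W_in = W_out/η = 1250/0.37 = 3378 J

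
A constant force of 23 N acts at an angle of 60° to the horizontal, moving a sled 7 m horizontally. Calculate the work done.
W = F·d·cosθ = (23)(7)cos(60°) = 80.5 J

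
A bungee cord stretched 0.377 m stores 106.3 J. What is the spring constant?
k = 2·PE/x² = 2·106.3/(0.377)² = 1496 N/m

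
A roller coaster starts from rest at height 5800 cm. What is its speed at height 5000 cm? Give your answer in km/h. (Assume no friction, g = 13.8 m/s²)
Convert to SI: h₁−h₂ = 8.0 m
mgh₁ = mgh₂ + ½mv² ⇒ v = √(2g(h₁−h₂)) = √(2·13.8·8.0) = 14.8593 m/s = 53.49 km/h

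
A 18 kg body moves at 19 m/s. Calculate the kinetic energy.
KE = ½mv² = ½(18)(19)² = 3249.0 J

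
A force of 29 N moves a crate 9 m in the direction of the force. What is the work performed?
W = F·d = (29)(9) = 261.0 J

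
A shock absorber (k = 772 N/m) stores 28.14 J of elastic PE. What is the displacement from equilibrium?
x = √(2·PE/k) = √(2·28.14/772) = 0.27 m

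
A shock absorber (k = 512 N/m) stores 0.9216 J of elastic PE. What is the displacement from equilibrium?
x = √(2·PE/k) = √(2·0.9216/512) = 0.06 m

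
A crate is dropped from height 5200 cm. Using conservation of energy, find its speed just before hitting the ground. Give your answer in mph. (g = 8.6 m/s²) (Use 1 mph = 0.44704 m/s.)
Convert to SI: h = 52.0 m
mgh = ½mv² ⇒ v = √(2gh) = √(2·8.6·52.0) = 29.9065 m/s = 66.9 mph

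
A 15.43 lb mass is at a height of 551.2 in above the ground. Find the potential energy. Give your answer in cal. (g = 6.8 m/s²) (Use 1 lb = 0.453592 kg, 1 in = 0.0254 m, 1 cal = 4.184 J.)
Convert to SI: m = 6.99892 kg, h = 14.0005 m
PE = mgh = (6.99892)(6.8)(14.0005) = 666.32 J = 159.3 cal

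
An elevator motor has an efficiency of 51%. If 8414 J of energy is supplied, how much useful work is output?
W_out = η·W_in = 0.51·8414 = 4291.14 J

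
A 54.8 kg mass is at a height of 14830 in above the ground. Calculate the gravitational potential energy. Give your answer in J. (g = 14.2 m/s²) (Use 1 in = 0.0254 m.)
Convert to SI: m = 54.8 kg, h = 376.682 m
PE = mgh = (54.8)(14.2)(376.682) = 293100 J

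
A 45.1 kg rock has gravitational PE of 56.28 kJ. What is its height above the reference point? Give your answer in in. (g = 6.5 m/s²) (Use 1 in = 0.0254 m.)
Convert to SI: m = 45.1 kg, PE = 56280.0 J
h = PE/(mg) = 56280.0/(45.1·6.5) = 191.984 m = 7558 in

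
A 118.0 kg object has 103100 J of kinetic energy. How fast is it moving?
v = √(2·KE/m) = √(2·103100/118.0) = 41.8 m/s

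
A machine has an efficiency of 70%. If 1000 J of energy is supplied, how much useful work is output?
W_out = η·W_in = 0.7·1000 = 700.0 J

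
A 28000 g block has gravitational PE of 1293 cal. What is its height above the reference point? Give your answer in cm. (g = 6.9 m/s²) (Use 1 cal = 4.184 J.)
Convert to SI: m = 28.0 kg, PE = 5409.91 J
h = PE/(mg) = 5409.91/(28.0·6.9) = 28.0016 m = 2800 cm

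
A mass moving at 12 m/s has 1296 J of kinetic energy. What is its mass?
m = 2·KE/v² = 2·1296/(12)² = 18.0 kg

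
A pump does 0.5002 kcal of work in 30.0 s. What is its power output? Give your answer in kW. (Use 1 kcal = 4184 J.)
Convert to SI: W = 2092.84 J, t = 30.0 s
P = W/t = 2092.84/30.0 = 69.7612 W = 0.06976 kW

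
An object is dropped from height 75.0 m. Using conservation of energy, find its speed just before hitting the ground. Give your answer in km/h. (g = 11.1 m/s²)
mgh = ½mv² ⇒ v = √(2gh) = √(2·11.1·75.0) = 40.8044 m/s = 146.9 km/h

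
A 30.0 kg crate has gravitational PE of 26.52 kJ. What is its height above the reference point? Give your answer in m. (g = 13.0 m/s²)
Convert to SI: m = 30.0 kg, PE = 26520.0 J
h = PE/(mg) = 26520.0/(30.0·13.0) = 68.0 m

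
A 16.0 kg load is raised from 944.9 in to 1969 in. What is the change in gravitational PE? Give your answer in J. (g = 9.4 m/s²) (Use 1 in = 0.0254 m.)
Convert to SI: m = 16.0 kg, Δh = 26.0121 m
ΔPE = mgΔh = (16.0)(9.4)(26.0121) = 3912 J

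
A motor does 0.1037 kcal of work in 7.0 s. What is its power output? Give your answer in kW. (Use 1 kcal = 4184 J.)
Convert to SI: W = 433.881 J, t = 7.0 s
P = W/t = 433.881/7.0 = 61.983 W = 0.06198 kW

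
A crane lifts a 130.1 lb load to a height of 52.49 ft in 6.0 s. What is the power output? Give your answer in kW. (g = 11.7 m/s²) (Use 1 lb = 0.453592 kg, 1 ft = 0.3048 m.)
Convert to SI: m = 59.0123 kg, h = 15.999 m, t = 6.0 s
P = mgh/t = (59.0123)(11.7)(15.999)/6.0 = 1841.06 W = 1.841 kW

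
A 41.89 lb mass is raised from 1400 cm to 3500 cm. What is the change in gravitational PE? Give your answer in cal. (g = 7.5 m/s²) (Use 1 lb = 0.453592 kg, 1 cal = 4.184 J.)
Convert to SI: m = 19.001 kg, Δh = 21.0 m
ΔPE = mgΔh = (19.001)(7.5)(21.0) = 2992.65 J = 715.3 cal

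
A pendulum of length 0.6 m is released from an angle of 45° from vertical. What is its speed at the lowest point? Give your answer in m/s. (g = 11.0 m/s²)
h = L(1 − cosθ) = 0.6(1 − cos45°) = 0.175736 m
v = √(2gh) = √(2·11.0·0.175736) = 1.966 m/s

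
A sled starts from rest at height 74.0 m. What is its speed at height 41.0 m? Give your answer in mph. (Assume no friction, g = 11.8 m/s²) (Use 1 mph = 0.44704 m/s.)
mgh₁ = mgh₂ + ½mv² ⇒ v = √(2g(h₁−h₂)) = √(2·11.8·33.0) = 27.907 m/s = 62.43 mph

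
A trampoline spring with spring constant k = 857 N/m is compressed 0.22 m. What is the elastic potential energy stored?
PE = ½kx² = ½(857)(0.22)² = 20.74 J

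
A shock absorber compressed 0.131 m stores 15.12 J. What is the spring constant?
k = 2·PE/x² = 2·15.12/(0.131)² = 1762 N/m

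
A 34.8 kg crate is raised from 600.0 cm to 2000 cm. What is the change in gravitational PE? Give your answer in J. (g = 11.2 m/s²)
Convert to SI: m = 34.8 kg, Δh = 14.0 m
ΔPE = mgΔh = (34.8)(11.2)(14.0) = 5457 J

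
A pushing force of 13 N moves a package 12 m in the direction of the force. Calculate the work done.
W = F·d = (13)(12) = 156.0 J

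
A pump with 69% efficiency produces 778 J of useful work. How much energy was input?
W_in = W_out/η = 778/0.69 = 1128 J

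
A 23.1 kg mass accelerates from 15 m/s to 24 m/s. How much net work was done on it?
W = ΔKE = ½m(v₂² − v₁²) = ½(23.1)(24² − 15²) = 4054.05 J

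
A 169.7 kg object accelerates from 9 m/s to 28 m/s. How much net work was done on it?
W = ΔKE = ½m(v₂² − v₁²) = ½(169.7)(28² − 9²) = 59649.55 J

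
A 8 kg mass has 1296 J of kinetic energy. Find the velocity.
v = √(2·KE/m) = √(2·1296/8) = 18.0 m/s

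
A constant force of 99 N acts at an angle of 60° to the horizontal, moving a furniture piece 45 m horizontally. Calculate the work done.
W = F·d·cosθ = (99)(45)cos(60°) = 2228 J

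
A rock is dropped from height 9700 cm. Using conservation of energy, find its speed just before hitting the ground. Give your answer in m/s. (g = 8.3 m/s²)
Convert to SI: h = 97.0 m
mgh = ½mv² ⇒ v = √(2gh) = √(2·8.3·97.0) = 40.13 m/s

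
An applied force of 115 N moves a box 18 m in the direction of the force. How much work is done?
W = F·d = (115)(18) = 2070 J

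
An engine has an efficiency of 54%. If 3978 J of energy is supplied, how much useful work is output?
W_out = η·W_in = 0.54·3978 = 2148.12 J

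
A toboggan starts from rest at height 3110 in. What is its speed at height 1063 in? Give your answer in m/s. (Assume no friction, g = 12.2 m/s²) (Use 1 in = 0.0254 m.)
Convert to SI: h₁−h₂ = 51.9938 m
mgh₁ = mgh₂ + ½mv² ⇒ v = √(2g(h₁−h₂)) = √(2·12.2·51.9938) = 35.62 m/s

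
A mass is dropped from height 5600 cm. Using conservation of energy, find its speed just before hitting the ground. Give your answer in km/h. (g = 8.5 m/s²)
Convert to SI: h = 56.0 m
mgh = ½mv² ⇒ v = √(2gh) = √(2·8.5·56.0) = 30.8545 m/s = 111.1 km/h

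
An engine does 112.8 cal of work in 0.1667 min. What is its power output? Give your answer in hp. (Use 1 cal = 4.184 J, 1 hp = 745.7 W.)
Convert to SI: W = 471.955 J, t = 10.002 s
P = W/t = 471.955/10.002 = 47.1861 W = 0.06328 hp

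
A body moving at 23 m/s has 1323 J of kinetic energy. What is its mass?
m = 2·KE/v² = 2·1323/(23)² = 5.002 kg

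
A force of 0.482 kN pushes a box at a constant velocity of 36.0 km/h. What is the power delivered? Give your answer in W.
Convert to SI: F = 482.0 N, v = 10.0 m/s
P = Fv = (482.0)(10.0) = 4820 W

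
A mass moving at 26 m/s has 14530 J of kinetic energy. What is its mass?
m = 2·KE/v² = 2·14530/(26)² = 42.99 kg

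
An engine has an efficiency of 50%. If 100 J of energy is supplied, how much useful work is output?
W_out = η·W_in = 0.5·100 = 50.0 J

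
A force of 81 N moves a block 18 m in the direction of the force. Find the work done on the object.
W = F·d = (81)(18) = 1458 J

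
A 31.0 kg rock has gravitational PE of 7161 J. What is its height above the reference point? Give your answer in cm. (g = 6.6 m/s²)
h = PE/(mg) = 7161.0/(31.0·6.6) = 35.0 m = 3500 cm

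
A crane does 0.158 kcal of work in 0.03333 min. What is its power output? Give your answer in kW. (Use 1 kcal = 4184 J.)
Convert to SI: W = 661.072 J, t = 1.9998 s
P = W/t = 661.072/1.9998 = 330.569 W = 0.3306 kW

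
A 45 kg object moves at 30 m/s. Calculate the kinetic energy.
KE = ½mv² = ½(45)(30)² = 20250.0 J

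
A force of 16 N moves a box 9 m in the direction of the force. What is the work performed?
W = F·d = (16)(9) = 144.0 J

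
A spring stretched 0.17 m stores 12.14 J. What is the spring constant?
k = 2·PE/x² = 2·12.14/(0.17)² = 840.1 N/m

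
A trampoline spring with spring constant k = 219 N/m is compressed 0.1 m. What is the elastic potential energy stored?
PE = ½kx² = ½(219)(0.1)² = 1.095 J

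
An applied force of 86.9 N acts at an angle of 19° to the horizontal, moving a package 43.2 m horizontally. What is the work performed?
W = F·d·cosθ = (86.9)(43.2)cos(19°) = 3550 J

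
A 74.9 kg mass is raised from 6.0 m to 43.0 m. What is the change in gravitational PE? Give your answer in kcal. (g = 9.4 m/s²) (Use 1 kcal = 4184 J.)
ΔPE = mgΔh = (74.9)(9.4)(37.0) = 26050.2 J = 6.226 kcal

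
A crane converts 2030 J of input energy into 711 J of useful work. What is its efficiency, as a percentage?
η = W_out/W_in = 711/2030 = 35.02%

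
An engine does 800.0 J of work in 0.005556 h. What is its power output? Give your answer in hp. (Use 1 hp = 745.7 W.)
Convert to SI: W = 800.0 J, t = 20.0016 s
P = W/t = 800.0/20.0016 = 39.9968 W = 0.05364 hp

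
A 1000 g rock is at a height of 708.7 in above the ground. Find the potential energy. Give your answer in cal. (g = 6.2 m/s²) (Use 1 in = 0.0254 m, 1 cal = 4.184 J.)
Convert to SI: m = 1.0 kg, h = 18.001 m
PE = mgh = (1.0)(6.2)(18.001) = 111.606 J = 26.67 cal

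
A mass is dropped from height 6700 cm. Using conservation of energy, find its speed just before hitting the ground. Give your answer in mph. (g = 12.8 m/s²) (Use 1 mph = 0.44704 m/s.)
Convert to SI: h = 67.0 m
mgh = ½mv² ⇒ v = √(2gh) = √(2·12.8·67.0) = 41.415 m/s = 92.64 mph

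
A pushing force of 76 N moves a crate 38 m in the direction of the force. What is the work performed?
W = F·d = (76)(38) = 2888 J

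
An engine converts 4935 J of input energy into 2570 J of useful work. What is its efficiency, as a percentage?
η = W_out/W_in = 2570/4935 = 52.08%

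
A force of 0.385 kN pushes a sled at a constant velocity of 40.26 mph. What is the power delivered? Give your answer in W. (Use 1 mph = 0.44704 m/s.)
Convert to SI: F = 385.0 N, v = 17.9978 m/s
P = Fv = (385.0)(17.9978) = 6929 W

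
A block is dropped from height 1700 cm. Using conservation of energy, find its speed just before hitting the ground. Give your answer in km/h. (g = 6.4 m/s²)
Convert to SI: h = 17.0 m
mgh = ½mv² ⇒ v = √(2gh) = √(2·6.4·17.0) = 14.7513 m/s = 53.1 km/h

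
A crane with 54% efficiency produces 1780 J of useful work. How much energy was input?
W_in = W_out/η = 1780/0.54 = 3296 J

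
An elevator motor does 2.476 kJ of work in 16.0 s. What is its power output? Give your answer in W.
Convert to SI: W = 2476.0 J, t = 16.0 s
P = W/t = 2476.0/16.0 = 154.8 W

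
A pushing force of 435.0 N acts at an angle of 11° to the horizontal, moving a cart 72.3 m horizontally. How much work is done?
W = F·d·cosθ = (435.0)(72.3)cos(11°) = 30870 J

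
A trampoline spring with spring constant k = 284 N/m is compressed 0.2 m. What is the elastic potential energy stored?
PE = ½kx² = ½(284)(0.2)² = 5.68 J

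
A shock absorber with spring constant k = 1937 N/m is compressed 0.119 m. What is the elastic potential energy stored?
PE = ½kx² = ½(1937)(0.119)² = 13.71 J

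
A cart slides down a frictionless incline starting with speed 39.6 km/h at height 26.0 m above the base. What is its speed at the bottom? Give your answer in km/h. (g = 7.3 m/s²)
Convert to SI: v₀ = 11.0 m/s, h = 26.0 m
½mv₀² + mgh = ½mv² ⇒ v = √(v₀² + 2gh) = √(11.0² + 2·7.3·26.0) = 22.3741 m/s = 80.55 km/h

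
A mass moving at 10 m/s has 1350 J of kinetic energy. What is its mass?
m = 2·KE/v² = 2·1350/(10)² = 27.0 kg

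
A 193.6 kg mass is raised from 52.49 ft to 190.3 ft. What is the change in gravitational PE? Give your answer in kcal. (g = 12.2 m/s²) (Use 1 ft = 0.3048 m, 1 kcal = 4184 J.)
Convert to SI: m = 193.6 kg, Δh = 42.0045 m
ΔPE = mgΔh = (193.6)(12.2)(42.0045) = 99211.2 J = 23.71 kcal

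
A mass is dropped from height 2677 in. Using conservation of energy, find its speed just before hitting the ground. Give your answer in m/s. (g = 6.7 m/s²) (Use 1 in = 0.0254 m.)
Convert to SI: h = 67.9958 m
mgh = ½mv² ⇒ v = √(2gh) = √(2·6.7·67.9958) = 30.19 m/s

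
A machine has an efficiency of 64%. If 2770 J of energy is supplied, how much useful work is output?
W_out = η·W_in = 0.64·2770 = 1772.8 J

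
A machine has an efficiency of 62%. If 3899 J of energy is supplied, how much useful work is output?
W_out = η·W_in = 0.62·3899 = 2417.38 J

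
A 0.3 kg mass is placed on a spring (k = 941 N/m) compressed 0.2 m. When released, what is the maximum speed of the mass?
½kx² = ½mv² ⇒ v = x√(k/m) = (0.2)√(941/0.3) = 11.2 m/s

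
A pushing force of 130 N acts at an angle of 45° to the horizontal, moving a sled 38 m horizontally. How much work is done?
W = F·d·cosθ = (130)(38)cos(45°) = 3493 J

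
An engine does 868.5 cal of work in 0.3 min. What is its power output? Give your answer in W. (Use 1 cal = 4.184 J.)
Convert to SI: W = 3633.8 J, t = 18.0 s
P = W/t = 3633.8/18.0 = 201.9 W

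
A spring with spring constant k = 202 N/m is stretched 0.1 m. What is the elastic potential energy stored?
PE = ½kx² = ½(202)(0.1)² = 1.01 J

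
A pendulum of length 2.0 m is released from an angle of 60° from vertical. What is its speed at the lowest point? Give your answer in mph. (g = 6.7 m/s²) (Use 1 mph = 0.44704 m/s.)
h = L(1 − cosθ) = 2.0(1 − cos60°) = 1.0 m
v = √(2gh) = √(2·6.7·1.0) = 3.6606 m/s = 8.189 mph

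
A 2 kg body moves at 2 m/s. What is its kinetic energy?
KE = ½mv² = ½(2)(2)² = 4.0 J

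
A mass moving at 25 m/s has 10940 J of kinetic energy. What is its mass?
m = 2·KE/v² = 2·10940/(25)² = 35.01 kg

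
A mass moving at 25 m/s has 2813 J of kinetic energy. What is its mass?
m = 2·KE/v² = 2·2813/(25)² = 9.002 kg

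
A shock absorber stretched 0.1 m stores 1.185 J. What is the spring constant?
k = 2·PE/x² = 2·1.185/(0.1)² = 237.0 N/m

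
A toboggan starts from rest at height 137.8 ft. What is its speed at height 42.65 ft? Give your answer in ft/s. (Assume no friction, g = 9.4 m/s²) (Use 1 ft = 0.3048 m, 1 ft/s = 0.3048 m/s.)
Convert to SI: h₁−h₂ = 29.0017 m
mgh₁ = mgh₂ + ½mv² ⇒ v = √(2g(h₁−h₂)) = √(2·9.4·29.0017) = 23.3502 m/s = 76.61 ft/s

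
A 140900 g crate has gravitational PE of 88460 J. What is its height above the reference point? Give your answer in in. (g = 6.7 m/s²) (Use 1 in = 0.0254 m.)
Convert to SI: m = 140.9 kg, PE = 88460.0 J
h = PE/(mg) = 88460.0/(140.9·6.7) = 93.7046 m = 3689 in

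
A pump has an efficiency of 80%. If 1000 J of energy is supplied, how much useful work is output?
W_out = η·W_in = 0.8·1000 = 800.0 J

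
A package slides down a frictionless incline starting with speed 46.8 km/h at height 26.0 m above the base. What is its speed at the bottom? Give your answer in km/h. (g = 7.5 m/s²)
Convert to SI: v₀ = 13.0 m/s, h = 26.0 m
½mv₀² + mgh = ½mv² ⇒ v = √(v₀² + 2gh) = √(13.0² + 2·7.5·26.0) = 23.6432 m/s = 85.12 km/h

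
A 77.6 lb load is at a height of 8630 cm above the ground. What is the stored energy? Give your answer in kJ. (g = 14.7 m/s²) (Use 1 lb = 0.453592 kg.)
Convert to SI: m = 35.1987 kg, h = 86.3 m
PE = mgh = (35.1987)(14.7)(86.3) = 44653.5 J = 44.65 kJ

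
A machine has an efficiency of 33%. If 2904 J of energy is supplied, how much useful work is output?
W_out = η·W_in = 0.33·2904 = 958.32 J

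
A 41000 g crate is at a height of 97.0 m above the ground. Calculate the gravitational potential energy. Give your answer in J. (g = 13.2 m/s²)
Convert to SI: m = 41.0 kg, h = 97.0 m
PE = mgh = (41.0)(13.2)(97.0) = 52500 J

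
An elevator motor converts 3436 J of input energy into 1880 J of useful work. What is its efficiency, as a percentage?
η = W_out/W_in = 1880/3436 = 54.71%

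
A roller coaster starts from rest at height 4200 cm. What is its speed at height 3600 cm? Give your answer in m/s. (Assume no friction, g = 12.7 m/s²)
Convert to SI: h₁−h₂ = 6.0 m
mgh₁ = mgh₂ + ½mv² ⇒ v = √(2g(h₁−h₂)) = √(2·12.7·6.0) = 12.35 m/s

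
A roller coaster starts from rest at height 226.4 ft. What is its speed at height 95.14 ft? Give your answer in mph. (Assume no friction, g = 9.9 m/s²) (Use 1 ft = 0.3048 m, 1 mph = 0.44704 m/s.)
Convert to SI: h₁−h₂ = 40.008 m
mgh₁ = mgh₂ + ½mv² ⇒ v = √(2g(h₁−h₂)) = √(2·9.9·40.008) = 28.1453 m/s = 62.96 mph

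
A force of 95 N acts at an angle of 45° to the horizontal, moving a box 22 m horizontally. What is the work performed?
W = F·d·cosθ = (95)(22)cos(45°) = 1478 J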